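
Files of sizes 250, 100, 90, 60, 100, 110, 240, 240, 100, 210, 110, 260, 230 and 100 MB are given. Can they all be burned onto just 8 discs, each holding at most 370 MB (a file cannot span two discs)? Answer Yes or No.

A valid assignment using 7 discs:
  disc 1: 260 + 110 = 370
  disc 2: 250 + 110 = 360
  disc 3: 240 + 100 = 340
  disc 4: 240 + 100 = 340
  disc 5: 230 + 100 = 330
  disc 6: 210 + 100 + 60 = 370
  disc 7: 90 = 90
That uses only 7 ≤ 8, so 8 discs are enough.

Yes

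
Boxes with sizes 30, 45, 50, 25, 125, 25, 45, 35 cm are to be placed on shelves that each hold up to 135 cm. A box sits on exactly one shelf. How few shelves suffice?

Total = 125 + 50 + 45 + 45 + 35 + 30 + 25 + 25 = 380 cm.
Lower bound: ⌈380/135⌉ = 3 shelves.
A packing using 3 shelves:
  shelf 1: 125 = 125
  shelf 2: 50 + 45 + 35 = 130
  shelf 3: 45 + 30 + 25 + 25 = 125
This matches the lower bound, so 3 is optimal.

3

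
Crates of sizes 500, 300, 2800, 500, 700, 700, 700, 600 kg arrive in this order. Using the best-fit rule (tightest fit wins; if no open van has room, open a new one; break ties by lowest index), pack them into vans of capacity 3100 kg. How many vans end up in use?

  500 → van 1 (new)  [load 500/3100]
  300 → van 1  [load 800/3100]
  2800 → van 2 (new)  [load 2800/3100]
  500 → van 1  [load 1300/3100]
  700 → van 1  [load 2000/3100]
  700 → van 1  [load 2700/3100]
  700 → van 3 (new)  [load 700/3100]
  600 → van 3  [load 1300/3100]
3 vans opened.

3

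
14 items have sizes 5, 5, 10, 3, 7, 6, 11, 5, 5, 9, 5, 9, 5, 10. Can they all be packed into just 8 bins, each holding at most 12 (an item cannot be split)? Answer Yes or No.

No

Total = 95; ⌈95/12⌉ = 8.
The bound of 8 does not rule out 8, but exhaustive search shows no assignment into 8 bins of capacity 12 exists — the minimum is 9.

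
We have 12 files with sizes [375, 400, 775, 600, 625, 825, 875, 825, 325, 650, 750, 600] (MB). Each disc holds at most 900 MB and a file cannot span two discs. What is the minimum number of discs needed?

11

Total = 875 + 825 + 825 + 775 + 750 + 650 + 625 + 600 + 600 + 400 + 375 + 325 = 7625 MB.
Lower bound: ⌈7625/900⌉ = 9 discs.
A packing using 11 discs:
  disc 1: 875 = 875
  disc 2: 825 = 825
  disc 3: 825 = 825
  disc 4: 775 = 775
  disc 5: 750 = 750
  disc 6: 650 = 650
  disc 7: 625 = 625
  disc 8: 600 = 600
  disc 9: 600 = 600
  disc 10: 400 + 375 = 775
  disc 11: 325 = 325
No arrangement into 10 discs stays within capacity, so 11 is optimal.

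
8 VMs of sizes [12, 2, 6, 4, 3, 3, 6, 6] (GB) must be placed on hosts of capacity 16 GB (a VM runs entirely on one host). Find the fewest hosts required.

3

Total = 12 + 6 + 6 + 6 + 4 + 3 + 3 + 2 = 42 GB.
Lower bound: ⌈42/16⌉ = 3 hosts.
A packing using 3 hosts:
  host 1: 12 + 4 = 16
  host 2: 6 + 6 + 3 = 15
  host 3: 6 + 3 + 2 = 11
This matches the lower bound, so 3 is optimal.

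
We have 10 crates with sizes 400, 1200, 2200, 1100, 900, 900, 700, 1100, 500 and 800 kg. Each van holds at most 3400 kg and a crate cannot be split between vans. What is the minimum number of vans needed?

Total = 2200 + 1200 + 1100 + 1100 + 900 + 900 + 800 + 700 + 500 + 400 = 9800 kg.
Lower bound: ⌈9800/3400⌉ = 3 vans.
A packing using 3 vans:
  van 1: 2200 + 1200 = 3400
  van 2: 1100 + 1100 + 900 = 3100
  van 3: 900 + 800 + 700 + 500 + 400 = 3300
This matches the lower bound, so 3 is optimal.

3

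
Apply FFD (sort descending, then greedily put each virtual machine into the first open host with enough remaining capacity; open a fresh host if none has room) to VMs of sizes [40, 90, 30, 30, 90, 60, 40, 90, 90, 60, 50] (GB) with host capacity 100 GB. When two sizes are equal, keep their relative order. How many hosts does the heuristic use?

8

Sorted descending: 90, 90, 90, 90, 60, 60, 50, 40, 40, 30, 30.
  90 → host 1 (new)  [load 90/100]
  90 → host 2 (new)  [load 90/100]
  90 → host 3 (new)  [load 90/100]
  90 → host 4 (new)  [load 90/100]
  60 → host 5 (new)  [load 60/100]
  60 → host 6 (new)  [load 60/100]
  50 → host 7 (new)  [load 50/100]
  40 → host 5  [load 100/100]
  40 → host 6  [load 100/100]
  30 → host 7  [load 80/100]
  30 → host 8 (new)  [load 30/100]
8 hosts opened.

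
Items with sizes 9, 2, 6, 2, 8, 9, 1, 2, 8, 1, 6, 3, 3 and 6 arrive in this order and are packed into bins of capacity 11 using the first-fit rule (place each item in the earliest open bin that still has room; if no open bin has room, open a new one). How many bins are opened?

7

  9 → bin 1 (new)  [load 9/11]
  2 → bin 1  [load 11/11]
  6 → bin 2 (new)  [load 6/11]
  2 → bin 2  [load 8/11]
  8 → bin 3 (new)  [load 8/11]
  9 → bin 4 (new)  [load 9/11]
  1 → bin 2  [load 9/11]
  2 → bin 2  [load 11/11]
  8 → bin 5 (new)  [load 8/11]
  1 → bin 3  [load 9/11]
  6 → bin 6 (new)  [load 6/11]
  3 → bin 5  [load 11/11]
  3 → bin 6  [load 9/11]
  6 → bin 7 (new)  [load 6/11]
7 bins opened.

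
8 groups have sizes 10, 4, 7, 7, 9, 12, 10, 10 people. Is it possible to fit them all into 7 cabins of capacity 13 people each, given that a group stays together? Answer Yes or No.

Yes

A valid assignment using 7 cabins:
  cabin 1: 12 = 12
  cabin 2: 10 = 10
  cabin 3: 10 = 10
  cabin 4: 10 = 10
  cabin 5: 9 + 4 = 13
  cabin 6: 7 = 7
  cabin 7: 7 = 7
Every load is within 13 people, so 7 cabins suffice.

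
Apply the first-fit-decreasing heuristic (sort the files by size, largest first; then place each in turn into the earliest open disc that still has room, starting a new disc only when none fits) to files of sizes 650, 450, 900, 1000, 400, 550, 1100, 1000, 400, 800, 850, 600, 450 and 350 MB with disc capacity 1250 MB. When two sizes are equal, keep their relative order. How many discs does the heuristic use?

Sorted descending: 1100, 1000, 1000, 900, 850, 800, 650, 600, 550, 450, 450, 400, 400, 350.
  1100 → disc 1 (new)  [load 1100/1250]
  1000 → disc 2 (new)  [load 1000/1250]
  1000 → disc 3 (new)  [load 1000/1250]
  900 → disc 4 (new)  [load 900/1250]
  850 → disc 5 (new)  [load 850/1250]
  800 → disc 6 (new)  [load 800/1250]
  650 → disc 7 (new)  [load 650/1250]
  600 → disc 7  [load 1250/1250]
  550 → disc 8 (new)  [load 550/1250]
  450 → disc 6  [load 1250/1250]
  450 → disc 8  [load 1000/1250]
  400 → disc 5  [load 1250/1250]
  400 → disc 9 (new)  [load 400/1250]
  350 → disc 4  [load 1250/1250]
9 discs opened.

9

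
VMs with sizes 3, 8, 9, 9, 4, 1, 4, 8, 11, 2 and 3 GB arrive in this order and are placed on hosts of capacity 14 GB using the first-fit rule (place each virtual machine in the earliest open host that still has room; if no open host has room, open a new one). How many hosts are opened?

  3 → host 1 (new)  [load 3/14]
  8 → host 1  [load 11/14]
  9 → host 2 (new)  [load 9/14]
  9 → host 3 (new)  [load 9/14]
  4 → host 2  [load 13/14]
  1 → host 1  [load 12/14]
  4 → host 3  [load 13/14]
  8 → host 4 (new)  [load 8/14]
  11 → host 5 (new)  [load 11/14]
  2 → host 1  [load 14/14]
  3 → host 4  [load 11/14]
5 hosts opened.

5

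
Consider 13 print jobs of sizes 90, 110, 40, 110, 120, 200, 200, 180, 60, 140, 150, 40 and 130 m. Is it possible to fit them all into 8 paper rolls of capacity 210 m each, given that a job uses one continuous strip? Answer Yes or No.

No

Total = 1570 m; ⌈1570/210⌉ = 8.
9 print jobs each exceed half the capacity and cannot share a roll, forcing at least 9 paper rolls.
At least 9 paper rolls are required, but only 8 are allowed.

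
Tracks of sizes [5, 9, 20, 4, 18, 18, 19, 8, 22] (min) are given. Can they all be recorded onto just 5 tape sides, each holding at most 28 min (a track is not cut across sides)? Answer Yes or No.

A valid assignment using 5 tape sides:
  side 1: 22 + 5 = 27
  side 2: 20 + 8 = 28
  side 3: 19 + 9 = 28
  side 4: 18 + 4 = 22
  side 5: 18 = 18
Every load is within 28 min, so 5 tape sides suffice.

Yes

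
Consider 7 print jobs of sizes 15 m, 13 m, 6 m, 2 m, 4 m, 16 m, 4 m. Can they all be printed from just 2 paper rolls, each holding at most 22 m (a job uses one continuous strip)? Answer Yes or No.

No

Total = 60 m; ⌈60/22⌉ = 3.
At least 3 paper rolls are required, but only 2 are allowed.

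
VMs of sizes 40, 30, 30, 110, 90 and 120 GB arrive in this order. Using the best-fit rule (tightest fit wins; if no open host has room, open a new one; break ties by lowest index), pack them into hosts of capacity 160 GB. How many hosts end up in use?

4

  40 → host 1 (new)  [load 40/160]
  30 → host 1  [load 70/160]
  30 → host 1  [load 100/160]
  110 → host 2 (new)  [load 110/160]
  90 → host 3 (new)  [load 90/160]
  120 → host 4 (new)  [load 120/160]
4 hosts opened.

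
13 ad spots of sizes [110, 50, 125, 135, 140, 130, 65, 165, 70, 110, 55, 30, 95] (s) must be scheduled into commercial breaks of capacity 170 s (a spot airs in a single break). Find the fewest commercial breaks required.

9

Total = 165 + 140 + 135 + 130 + 125 + 110 + 110 + 95 + 70 + 65 + 55 + 50 + 30 = 1280 s.
Lower bound: ⌈1280/170⌉ = 8 commercial breaks.
A packing using 9 commercial breaks:
  break 1: 165 = 165
  break 2: 140 + 30 = 170
  break 3: 135 = 135
  break 4: 130 = 130
  break 5: 125 = 125
  break 6: 110 + 55 = 165
  break 7: 110 + 50 = 160
  break 8: 95 + 70 = 165
  break 9: 65 = 65
No arrangement into 8 commercial breaks stays within capacity, so 9 is optimal.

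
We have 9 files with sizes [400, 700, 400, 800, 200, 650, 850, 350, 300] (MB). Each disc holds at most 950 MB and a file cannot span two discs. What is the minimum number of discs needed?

6

Total = 850 + 800 + 700 + 650 + 400 + 400 + 350 + 300 + 200 = 4650 MB.
Lower bound: ⌈4650/950⌉ = 5 discs.
A packing using 6 discs:
  disc 1: 850 = 850
  disc 2: 800 = 800
  disc 3: 700 + 200 = 900
  disc 4: 650 + 300 = 950
  disc 5: 400 + 400 = 800
  disc 6: 350 = 350
No arrangement into 5 discs stays within capacity, so 6 is optimal.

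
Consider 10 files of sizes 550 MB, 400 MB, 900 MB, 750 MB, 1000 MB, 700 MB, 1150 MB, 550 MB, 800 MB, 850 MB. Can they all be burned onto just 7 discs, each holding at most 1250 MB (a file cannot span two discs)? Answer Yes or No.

No

Total = 7650 MB; ⌈7650/1250⌉ = 7.
The bound of 7 does not rule out 7, but exhaustive search shows no assignment into 7 discs of capacity 1250 MB exists — the minimum is 8.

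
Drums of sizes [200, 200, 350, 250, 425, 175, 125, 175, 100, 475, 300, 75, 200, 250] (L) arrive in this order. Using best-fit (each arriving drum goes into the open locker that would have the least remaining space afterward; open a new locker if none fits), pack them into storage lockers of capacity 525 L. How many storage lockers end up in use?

  200 → locker 1 (new)  [load 200/525]
  200 → locker 1  [load 400/525]
  350 → locker 2 (new)  [load 350/525]
  250 → locker 3 (new)  [load 250/525]
  425 → locker 4 (new)  [load 425/525]
  175 → locker 2  [load 525/525]
  125 → locker 1  [load 525/525]
  175 → locker 3  [load 425/525]
  100 → locker 3  [load 525/525]
  475 → locker 5 (new)  [load 475/525]
  300 → locker 6 (new)  [load 300/525]
  75 → locker 4  [load 500/525]
  200 → locker 6  [load 500/525]
  250 → locker 7 (new)  [load 250/525]
7 storage lockers opened.

7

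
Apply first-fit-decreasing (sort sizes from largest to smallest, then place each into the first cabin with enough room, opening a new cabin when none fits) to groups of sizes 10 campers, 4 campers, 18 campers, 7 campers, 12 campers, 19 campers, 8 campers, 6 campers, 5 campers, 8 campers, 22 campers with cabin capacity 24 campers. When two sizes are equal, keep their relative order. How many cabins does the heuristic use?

6

Sorted descending: 22, 19, 18, 12, 10, 8, 8, 7, 6, 5, 4.
  22 → cabin 1 (new)  [load 22/24]
  19 → cabin 2 (new)  [load 19/24]
  18 → cabin 3 (new)  [load 18/24]
  12 → cabin 4 (new)  [load 12/24]
  10 → cabin 4  [load 22/24]
  8 → cabin 5 (new)  [load 8/24]
  8 → cabin 5  [load 16/24]
  7 → cabin 5  [load 23/24]
  6 → cabin 3  [load 24/24]
  5 → cabin 2  [load 24/24]
  4 → cabin 6 (new)  [load 4/24]
6 cabins opened.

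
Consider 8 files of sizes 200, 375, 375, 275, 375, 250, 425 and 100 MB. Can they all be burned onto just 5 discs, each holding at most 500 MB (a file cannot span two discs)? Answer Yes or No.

No

Total = 2375 MB; ⌈2375/500⌉ = 5.
The bound of 5 does not rule out 5, but exhaustive search shows no assignment into 5 discs of capacity 500 MB exists — the minimum is 6.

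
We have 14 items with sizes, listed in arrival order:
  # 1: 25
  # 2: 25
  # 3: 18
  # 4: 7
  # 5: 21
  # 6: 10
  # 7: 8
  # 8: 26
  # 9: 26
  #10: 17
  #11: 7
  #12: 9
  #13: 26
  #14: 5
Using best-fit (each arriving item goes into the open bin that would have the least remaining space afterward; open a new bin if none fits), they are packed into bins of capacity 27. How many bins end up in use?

9

  25 → bin 1 (new)  [load 25/27]
  25 → bin 2 (new)  [load 25/27]
  18 → bin 3 (new)  [load 18/27]
  7 → bin 3  [load 25/27]
  21 → bin 4 (new)  [load 21/27]
  10 → bin 5 (new)  [load 10/27]
  8 → bin 5  [load 18/27]
  26 → bin 6 (new)  [load 26/27]
  26 → bin 7 (new)  [load 26/27]
  17 → bin 8 (new)  [load 17/27]
  7 → bin 5  [load 25/27]
  9 → bin 8  [load 26/27]
  26 → bin 9 (new)  [load 26/27]
  5 → bin 4  [load 26/27]
9 bins opened.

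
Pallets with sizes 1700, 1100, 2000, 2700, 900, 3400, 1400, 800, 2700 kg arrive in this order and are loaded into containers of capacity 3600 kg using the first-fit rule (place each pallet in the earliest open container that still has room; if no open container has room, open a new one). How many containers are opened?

  1700 → container 1 (new)  [load 1700/3600]
  1100 → container 1  [load 2800/3600]
  2000 → container 2 (new)  [load 2000/3600]
  2700 → container 3 (new)  [load 2700/3600]
  900 → container 2  [load 2900/3600]
  3400 → container 4 (new)  [load 3400/3600]
  1400 → container 5 (new)  [load 1400/3600]
  800 → container 1  [load 3600/3600]
  2700 → container 6 (new)  [load 2700/3600]
6 containers opened.

6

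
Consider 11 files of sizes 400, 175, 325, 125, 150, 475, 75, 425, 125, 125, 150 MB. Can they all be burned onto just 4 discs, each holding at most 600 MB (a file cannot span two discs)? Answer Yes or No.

No

Total = 2550 MB; ⌈2550/600⌉ = 5.
At least 5 discs are required, but only 4 are allowed.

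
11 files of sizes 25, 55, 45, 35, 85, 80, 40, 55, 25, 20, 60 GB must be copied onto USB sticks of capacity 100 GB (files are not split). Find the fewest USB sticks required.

Total = 85 + 80 + 60 + 55 + 55 + 45 + 40 + 35 + 25 + 25 + 20 = 525 GB.
Lower bound: ⌈525/100⌉ = 6 USB sticks.
A packing using 6 USB sticks:
  USB stick 1: 85 = 85
  USB stick 2: 80 + 20 = 100
  USB stick 3: 60 + 40 = 100
  USB stick 4: 55 + 45 = 100
  USB stick 5: 55 + 35 = 90
  USB stick 6: 25 + 25 = 50
This matches the lower bound, so 6 is optimal.

6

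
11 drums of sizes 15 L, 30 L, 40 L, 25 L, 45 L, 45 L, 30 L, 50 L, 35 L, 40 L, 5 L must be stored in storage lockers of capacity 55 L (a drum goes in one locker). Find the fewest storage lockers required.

Total = 50 + 45 + 45 + 40 + 40 + 35 + 30 + 30 + 25 + 15 + 5 = 360 L.
Lower bound: ⌈360/55⌉ = 7 storage lockers.
Also, 8 drums each exceed 55/2 L, and no two of those can share a locker, so at least 8 storage lockers are needed.
A packing using 8 storage lockers:
  locker 1: 50 + 5 = 55
  locker 2: 45 = 45
  locker 3: 45 = 45
  locker 4: 40 + 15 = 55
  locker 5: 40 = 40
  locker 6: 35 = 35
  locker 7: 30 + 25 = 55
  locker 8: 30 = 30
This matches the lower bound, so 8 is optimal.

8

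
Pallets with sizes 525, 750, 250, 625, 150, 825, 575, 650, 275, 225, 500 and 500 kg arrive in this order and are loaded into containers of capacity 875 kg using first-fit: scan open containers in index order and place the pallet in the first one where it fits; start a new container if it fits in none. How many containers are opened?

8

  525 → container 1 (new)  [load 525/875]
  750 → container 2 (new)  [load 750/875]
  250 → container 1  [load 775/875]
  625 → container 3 (new)  [load 625/875]
  150 → container 3  [load 775/875]
  825 → container 4 (new)  [load 825/875]
  575 → container 5 (new)  [load 575/875]
  650 → container 6 (new)  [load 650/875]
  275 → container 5  [load 850/875]
  225 → container 6  [load 875/875]
  500 → container 7 (new)  [load 500/875]
  500 → container 8 (new)  [load 500/875]
8 containers opened.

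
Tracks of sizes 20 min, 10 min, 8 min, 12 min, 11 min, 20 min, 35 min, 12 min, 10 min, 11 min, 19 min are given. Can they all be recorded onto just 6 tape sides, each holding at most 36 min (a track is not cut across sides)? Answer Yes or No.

A valid assignment using 6 tape sides:
  side 1: 35 = 35
  side 2: 20 + 12 = 32
  side 3: 20 + 12 = 32
  side 4: 19 + 11 = 30
  side 5: 11 + 10 + 10 = 31
  side 6: 8 = 8
Every load is within 36 min, so 6 tape sides suffice.

Yes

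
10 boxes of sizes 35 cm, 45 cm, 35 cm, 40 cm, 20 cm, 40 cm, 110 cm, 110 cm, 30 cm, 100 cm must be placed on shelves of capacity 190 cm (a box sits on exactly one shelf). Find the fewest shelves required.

Total = 110 + 110 + 100 + 45 + 40 + 40 + 35 + 35 + 30 + 20 = 565 cm.
Lower bound: ⌈565/190⌉ = 3 shelves.
A packing using 3 shelves:
  shelf 1: 110 + 45 + 35 = 190
  shelf 2: 110 + 40 + 40 = 190
  shelf 3: 100 + 35 + 30 + 20 = 185
This matches the lower bound, so 3 is optimal.

3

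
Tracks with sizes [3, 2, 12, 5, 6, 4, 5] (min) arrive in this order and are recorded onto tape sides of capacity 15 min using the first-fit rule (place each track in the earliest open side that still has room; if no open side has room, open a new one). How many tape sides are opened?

3

  3 → side 1 (new)  [load 3/15]
  2 → side 1  [load 5/15]
  12 → side 2 (new)  [load 12/15]
  5 → side 1  [load 10/15]
  6 → side 3 (new)  [load 6/15]
  4 → side 1  [load 14/15]
  5 → side 3  [load 11/15]
3 tape sides opened.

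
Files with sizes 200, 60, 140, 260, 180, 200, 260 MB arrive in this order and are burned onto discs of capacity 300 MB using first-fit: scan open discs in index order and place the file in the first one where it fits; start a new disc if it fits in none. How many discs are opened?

6

  200 → disc 1 (new)  [load 200/300]
  60 → disc 1  [load 260/300]
  140 → disc 2 (new)  [load 140/300]
  260 → disc 3 (new)  [load 260/300]
  180 → disc 4 (new)  [load 180/300]
  200 → disc 5 (new)  [load 200/300]
  260 → disc 6 (new)  [load 260/300]
6 discs opened.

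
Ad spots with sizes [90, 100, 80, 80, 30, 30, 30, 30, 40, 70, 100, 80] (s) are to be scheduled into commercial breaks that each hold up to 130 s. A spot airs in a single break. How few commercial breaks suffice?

7

Total = 100 + 100 + 90 + 80 + 80 + 80 + 70 + 40 + 30 + 30 + 30 + 30 = 760 s.
Lower bound: ⌈760/130⌉ = 6 commercial breaks.
Also, 7 ad spots each exceed 65 s, and no two of those can share a break, so at least 7 commercial breaks are needed.
A packing using 7 commercial breaks:
  break 1: 100 + 30 = 130
  break 2: 100 + 30 = 130
  break 3: 90 + 40 = 130
  break 4: 80 + 30 = 110
  break 5: 80 + 30 = 110
  break 6: 80 = 80
  break 7: 70 = 70
This matches the lower bound, so 7 is optimal.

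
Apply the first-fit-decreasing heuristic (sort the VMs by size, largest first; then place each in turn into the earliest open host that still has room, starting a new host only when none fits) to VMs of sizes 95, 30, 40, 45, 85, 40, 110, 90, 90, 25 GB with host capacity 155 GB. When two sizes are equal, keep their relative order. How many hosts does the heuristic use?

Sorted descending: 110, 95, 90, 90, 85, 45, 40, 40, 30, 25.
  110 → host 1 (new)  [load 110/155]
  95 → host 2 (new)  [load 95/155]
  90 → host 3 (new)  [load 90/155]
  90 → host 4 (new)  [load 90/155]
  85 → host 5 (new)  [load 85/155]
  45 → host 1  [load 155/155]
  40 → host 2  [load 135/155]
  40 → host 3  [load 130/155]
  30 → host 4  [load 120/155]
  25 → host 3  [load 155/155]
5 hosts opened.

5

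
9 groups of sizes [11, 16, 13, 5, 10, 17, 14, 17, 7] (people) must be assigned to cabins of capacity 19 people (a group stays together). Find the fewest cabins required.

7

Total = 17 + 17 + 16 + 14 + 13 + 11 + 10 + 7 + 5 = 110 people.
Lower bound: ⌈110/19⌉ = 6 cabins.
Also, 7 groups each exceed 19/2 people, and no two of those can share a cabin, so at least 7 cabins are needed.
A packing using 7 cabins:
  cabin 1: 17 = 17
  cabin 2: 17 = 17
  cabin 3: 16 = 16
  cabin 4: 14 + 5 = 19
  cabin 5: 13 = 13
  cabin 6: 11 + 7 = 18
  cabin 7: 10 = 10
This matches the lower bound, so 7 is optimal.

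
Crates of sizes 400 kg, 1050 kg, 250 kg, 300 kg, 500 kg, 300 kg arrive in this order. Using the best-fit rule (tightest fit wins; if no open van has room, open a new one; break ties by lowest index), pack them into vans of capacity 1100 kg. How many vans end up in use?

  400 → van 1 (new)  [load 400/1100]
  1050 → van 2 (new)  [load 1050/1100]
  250 → van 1  [load 650/1100]
  300 → van 1  [load 950/1100]
  500 → van 3 (new)  [load 500/1100]
  300 → van 3  [load 800/1100]
3 vans opened.

3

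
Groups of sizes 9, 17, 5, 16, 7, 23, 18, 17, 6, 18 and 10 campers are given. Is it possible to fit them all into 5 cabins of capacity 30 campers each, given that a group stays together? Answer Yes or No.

No

Total = 146 campers; ⌈146/30⌉ = 5.
6 groups each exceed half the capacity and cannot share a cabin, forcing at least 6 cabins.
At least 6 cabins are required, but only 5 are allowed.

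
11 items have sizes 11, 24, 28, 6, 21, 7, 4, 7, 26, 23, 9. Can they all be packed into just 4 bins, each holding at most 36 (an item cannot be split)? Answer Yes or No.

Total = 166; ⌈166/36⌉ = 5.
At least 5 bins are required, but only 4 are allowed.

No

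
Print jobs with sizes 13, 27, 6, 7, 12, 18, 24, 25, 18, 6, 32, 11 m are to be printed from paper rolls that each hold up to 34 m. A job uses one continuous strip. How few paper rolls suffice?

Total = 32 + 27 + 25 + 24 + 18 + 18 + 13 + 12 + 11 + 7 + 6 + 6 = 199 m.
Lower bound: ⌈199/34⌉ = 6 paper rolls.
A packing using 7 paper rolls:
  roll 1: 32 = 32
  roll 2: 27 + 7 = 34
  roll 3: 25 + 6 = 31
  roll 4: 24 + 6 = 30
  roll 5: 18 + 13 = 31
  roll 6: 18 + 12 = 30
  roll 7: 11 = 11
No arrangement into 6 paper rolls stays within capacity, so 7 is optimal.

7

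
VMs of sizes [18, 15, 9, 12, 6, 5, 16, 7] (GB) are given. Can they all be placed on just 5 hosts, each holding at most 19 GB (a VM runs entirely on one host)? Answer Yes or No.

Total = 88 GB; ⌈88/19⌉ = 5.
The bound of 5 does not rule out 5, but exhaustive search shows no assignment into 5 hosts of capacity 19 GB exists — the minimum is 6.

No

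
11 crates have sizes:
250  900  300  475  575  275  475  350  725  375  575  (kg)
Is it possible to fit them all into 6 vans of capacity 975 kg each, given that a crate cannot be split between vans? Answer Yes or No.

Yes

A valid assignment using 6 vans:
  van 1: 900 = 900
  van 2: 725 + 250 = 975
  van 3: 575 + 375 = 950
  van 4: 575 + 350 = 925
  van 5: 475 + 475 = 950
  van 6: 300 + 275 = 575
Every load is within 975 kg, so 6 vans suffice.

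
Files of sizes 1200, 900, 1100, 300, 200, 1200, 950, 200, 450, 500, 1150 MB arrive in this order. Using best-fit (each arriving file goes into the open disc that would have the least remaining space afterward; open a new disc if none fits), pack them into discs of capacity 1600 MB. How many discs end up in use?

  1200 → disc 1 (new)  [load 1200/1600]
  900 → disc 2 (new)  [load 900/1600]
  1100 → disc 3 (new)  [load 1100/1600]
  300 → disc 1  [load 1500/1600]
  200 → disc 3  [load 1300/1600]
  1200 → disc 4 (new)  [load 1200/1600]
  950 → disc 5 (new)  [load 950/1600]
  200 → disc 3  [load 1500/1600]
  450 → disc 5  [load 1400/1600]
  500 → disc 2  [load 1400/1600]
  1150 → disc 6 (new)  [load 1150/1600]
6 discs opened.

6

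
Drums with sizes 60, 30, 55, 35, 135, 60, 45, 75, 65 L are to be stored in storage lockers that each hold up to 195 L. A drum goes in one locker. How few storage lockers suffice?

3

Total = 135 + 75 + 65 + 60 + 60 + 55 + 45 + 35 + 30 = 560 L.
Lower bound: ⌈560/195⌉ = 3 storage lockers.
A packing using 3 storage lockers:
  locker 1: 135 + 60 = 195
  locker 2: 75 + 65 + 55 = 195
  locker 3: 60 + 45 + 35 + 30 = 170
This matches the lower bound, so 3 is optimal.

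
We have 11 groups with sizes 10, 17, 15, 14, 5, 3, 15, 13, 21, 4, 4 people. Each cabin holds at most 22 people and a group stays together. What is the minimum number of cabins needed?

7

Total = 21 + 17 + 15 + 15 + 14 + 13 + 10 + 5 + 4 + 4 + 3 = 121 people.
Lower bound: ⌈121/22⌉ = 6 cabins.
A packing using 7 cabins:
  cabin 1: 21 = 21
  cabin 2: 17 + 5 = 22
  cabin 3: 15 + 4 + 3 = 22
  cabin 4: 15 + 4 = 19
  cabin 5: 14 = 14
  cabin 6: 13 = 13
  cabin 7: 10 = 10
No arrangement into 6 cabins stays within capacity, so 7 is optimal.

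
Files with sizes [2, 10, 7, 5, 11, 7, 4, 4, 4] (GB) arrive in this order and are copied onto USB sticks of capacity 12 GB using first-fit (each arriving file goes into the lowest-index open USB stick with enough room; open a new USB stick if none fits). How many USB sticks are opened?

5

  2 → USB stick 1 (new)  [load 2/12]
  10 → USB stick 1  [load 12/12]
  7 → USB stick 2 (new)  [load 7/12]
  5 → USB stick 2  [load 12/12]
  11 → USB stick 3 (new)  [load 11/12]
  7 → USB stick 4 (new)  [load 7/12]
  4 → USB stick 4  [load 11/12]
  4 → USB stick 5 (new)  [load 4/12]
  4 → USB stick 5  [load 8/12]
5 USB sticks opened.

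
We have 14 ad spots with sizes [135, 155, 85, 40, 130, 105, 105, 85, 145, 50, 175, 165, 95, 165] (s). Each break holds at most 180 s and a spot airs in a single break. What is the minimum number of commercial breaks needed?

11

Total = 175 + 165 + 165 + 155 + 145 + 135 + 130 + 105 + 105 + 95 + 85 + 85 + 50 + 40 = 1635 s.
Lower bound: ⌈1635/180⌉ = 10 commercial breaks.
A packing using 11 commercial breaks:
  break 1: 175 = 175
  break 2: 165 = 165
  break 3: 165 = 165
  break 4: 155 = 155
  break 5: 145 = 145
  break 6: 135 + 40 = 175
  break 7: 130 + 50 = 180
  break 8: 105 = 105
  break 9: 105 = 105
  break 10: 95 + 85 = 180
  break 11: 85 = 85
No arrangement into 10 commercial breaks stays within capacity, so 11 is optimal.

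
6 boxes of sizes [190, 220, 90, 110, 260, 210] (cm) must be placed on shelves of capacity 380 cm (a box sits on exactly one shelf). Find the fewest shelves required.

4

Total = 260 + 220 + 210 + 190 + 110 + 90 = 1080 cm.
Lower bound: ⌈1080/380⌉ = 3 shelves.
A packing using 4 shelves:
  shelf 1: 260 + 110 = 370
  shelf 2: 220 + 90 = 310
  shelf 3: 210 = 210
  shelf 4: 190 = 190
No arrangement into 3 shelves stays within capacity, so 4 is optimal.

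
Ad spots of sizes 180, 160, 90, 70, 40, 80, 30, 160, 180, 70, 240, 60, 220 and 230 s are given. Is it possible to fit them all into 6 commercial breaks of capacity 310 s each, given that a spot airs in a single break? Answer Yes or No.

No

Total = 1810 s; ⌈1810/310⌉ = 6.
7 ad spots each exceed half the capacity and cannot share a break, forcing at least 7 commercial breaks.
At least 7 commercial breaks are required, but only 6 are allowed.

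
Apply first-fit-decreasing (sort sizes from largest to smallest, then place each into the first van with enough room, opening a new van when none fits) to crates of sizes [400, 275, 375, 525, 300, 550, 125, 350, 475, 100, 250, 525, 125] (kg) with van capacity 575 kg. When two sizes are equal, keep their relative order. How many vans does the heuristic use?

9

Sorted descending: 550, 525, 525, 475, 400, 375, 350, 300, 275, 250, 125, 125, 100.
  550 → van 1 (new)  [load 550/575]
  525 → van 2 (new)  [load 525/575]
  525 → van 3 (new)  [load 525/575]
  475 → van 4 (new)  [load 475/575]
  400 → van 5 (new)  [load 400/575]
  375 → van 6 (new)  [load 375/575]
  350 → van 7 (new)  [load 350/575]
  300 → van 8 (new)  [load 300/575]
  275 → van 8  [load 575/575]
  250 → van 9 (new)  [load 250/575]
  125 → van 5  [load 525/575]
  125 → van 6  [load 500/575]
  100 → van 4  [load 575/575]
9 vans opened.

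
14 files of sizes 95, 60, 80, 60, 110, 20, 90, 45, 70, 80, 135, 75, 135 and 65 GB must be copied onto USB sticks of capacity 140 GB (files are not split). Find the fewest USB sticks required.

9

Total = 135 + 135 + 110 + 95 + 90 + 80 + 80 + 75 + 70 + 65 + 60 + 60 + 45 + 20 = 1120 GB.
Lower bound: ⌈1120/140⌉ = 8 USB sticks.
A packing using 9 USB sticks:
  USB stick 1: 135 = 135
  USB stick 2: 135 = 135
  USB stick 3: 110 + 20 = 130
  USB stick 4: 95 + 45 = 140
  USB stick 5: 90 = 90
  USB stick 6: 80 + 60 = 140
  USB stick 7: 80 + 60 = 140
  USB stick 8: 75 + 65 = 140
  USB stick 9: 70 = 70
No arrangement into 8 USB sticks stays within capacity, so 9 is optimal.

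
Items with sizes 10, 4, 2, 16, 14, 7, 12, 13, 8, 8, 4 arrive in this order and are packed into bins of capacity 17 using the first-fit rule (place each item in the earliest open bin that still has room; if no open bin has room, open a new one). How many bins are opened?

  10 → bin 1 (new)  [load 10/17]
  4 → bin 1  [load 14/17]
  2 → bin 1  [load 16/17]
  16 → bin 2 (new)  [load 16/17]
  14 → bin 3 (new)  [load 14/17]
  7 → bin 4 (new)  [load 7/17]
  12 → bin 5 (new)  [load 12/17]
  13 → bin 6 (new)  [load 13/17]
  8 → bin 4  [load 15/17]
  8 → bin 7 (new)  [load 8/17]
  4 → bin 5  [load 16/17]
7 bins opened.

7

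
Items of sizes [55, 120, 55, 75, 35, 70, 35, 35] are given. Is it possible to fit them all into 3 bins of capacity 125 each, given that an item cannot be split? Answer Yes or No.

No

Total = 480; ⌈480/125⌉ = 4.
At least 4 bins are required, but only 3 are allowed.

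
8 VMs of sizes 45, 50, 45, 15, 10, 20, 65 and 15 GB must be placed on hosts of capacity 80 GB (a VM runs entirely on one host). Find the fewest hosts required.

Total = 65 + 50 + 45 + 45 + 20 + 15 + 15 + 10 = 265 GB.
Lower bound: ⌈265/80⌉ = 4 hosts.
A packing using 4 hosts:
  host 1: 65 + 15 = 80
  host 2: 50 + 20 + 10 = 80
  host 3: 45 + 15 = 60
  host 4: 45 = 45
This matches the lower bound, so 4 is optimal.

4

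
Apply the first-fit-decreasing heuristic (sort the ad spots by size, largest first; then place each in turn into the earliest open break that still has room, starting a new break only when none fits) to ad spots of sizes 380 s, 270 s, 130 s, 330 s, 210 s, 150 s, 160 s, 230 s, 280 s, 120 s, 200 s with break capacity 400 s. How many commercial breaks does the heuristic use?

7

Sorted descending: 380, 330, 280, 270, 230, 210, 200, 160, 150, 130, 120.
  380 → break 1 (new)  [load 380/400]
  330 → break 2 (new)  [load 330/400]
  280 → break 3 (new)  [load 280/400]
  270 → break 4 (new)  [load 270/400]
  230 → break 5 (new)  [load 230/400]
  210 → break 6 (new)  [load 210/400]
  200 → break 7 (new)  [load 200/400]
  160 → break 5  [load 390/400]
  150 → break 6  [load 360/400]
  130 → break 4  [load 400/400]
  120 → break 3  [load 400/400]
7 commercial breaks opened.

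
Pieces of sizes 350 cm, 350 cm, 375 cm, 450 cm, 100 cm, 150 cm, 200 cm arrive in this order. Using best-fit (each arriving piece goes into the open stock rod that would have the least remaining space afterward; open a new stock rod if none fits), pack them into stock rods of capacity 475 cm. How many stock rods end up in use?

  350 → stock rod 1 (new)  [load 350/475]
  350 → stock rod 2 (new)  [load 350/475]
  375 → stock rod 3 (new)  [load 375/475]
  450 → stock rod 4 (new)  [load 450/475]
  100 → stock rod 3  [load 475/475]
  150 → stock rod 5 (new)  [load 150/475]
  200 → stock rod 5  [load 350/475]
5 stock rods opened.

5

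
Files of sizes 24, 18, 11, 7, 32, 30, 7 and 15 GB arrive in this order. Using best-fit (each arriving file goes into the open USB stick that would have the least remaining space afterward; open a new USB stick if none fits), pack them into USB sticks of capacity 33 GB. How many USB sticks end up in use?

  24 → USB stick 1 (new)  [load 24/33]
  18 → USB stick 2 (new)  [load 18/33]
  11 → USB stick 2  [load 29/33]
  7 → USB stick 1  [load 31/33]
  32 → USB stick 3 (new)  [load 32/33]
  30 → USB stick 4 (new)  [load 30/33]
  7 → USB stick 5 (new)  [load 7/33]
  15 → USB stick 5  [load 22/33]
5 USB sticks opened.

5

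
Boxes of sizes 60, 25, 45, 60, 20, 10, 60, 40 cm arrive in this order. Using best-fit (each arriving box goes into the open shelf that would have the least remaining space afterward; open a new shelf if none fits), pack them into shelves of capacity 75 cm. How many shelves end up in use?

  60 → shelf 1 (new)  [load 60/75]
  25 → shelf 2 (new)  [load 25/75]
  45 → shelf 2  [load 70/75]
  60 → shelf 3 (new)  [load 60/75]
  20 → shelf 4 (new)  [load 20/75]
  10 → shelf 1  [load 70/75]
  60 → shelf 5 (new)  [load 60/75]
  40 → shelf 4  [load 60/75]
5 shelves opened.

5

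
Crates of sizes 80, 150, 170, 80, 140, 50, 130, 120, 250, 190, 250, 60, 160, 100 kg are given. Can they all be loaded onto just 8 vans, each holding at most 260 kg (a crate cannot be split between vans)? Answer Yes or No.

Yes

A valid assignment using 8 vans:
  van 1: 250 = 250
  van 2: 250 = 250
  van 3: 190 + 60 = 250
  van 4: 170 + 80 = 250
  van 5: 160 + 100 = 260
  van 6: 150 + 80 = 230
  van 7: 140 + 120 = 260
  van 8: 130 + 50 = 180
Every load is within 260 kg, so 8 vans suffice.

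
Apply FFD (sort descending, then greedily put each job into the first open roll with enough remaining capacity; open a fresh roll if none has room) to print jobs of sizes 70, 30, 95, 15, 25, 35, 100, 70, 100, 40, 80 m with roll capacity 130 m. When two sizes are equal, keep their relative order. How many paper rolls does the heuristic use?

6

Sorted descending: 100, 100, 95, 80, 70, 70, 40, 35, 30, 25, 15.
  100 → roll 1 (new)  [load 100/130]
  100 → roll 2 (new)  [load 100/130]
  95 → roll 3 (new)  [load 95/130]
  80 → roll 4 (new)  [load 80/130]
  70 → roll 5 (new)  [load 70/130]
  70 → roll 6 (new)  [load 70/130]
  40 → roll 4  [load 120/130]
  35 → roll 3  [load 130/130]
  30 → roll 1  [load 130/130]
  25 → roll 2  [load 125/130]
  15 → roll 5  [load 85/130]
6 paper rolls opened.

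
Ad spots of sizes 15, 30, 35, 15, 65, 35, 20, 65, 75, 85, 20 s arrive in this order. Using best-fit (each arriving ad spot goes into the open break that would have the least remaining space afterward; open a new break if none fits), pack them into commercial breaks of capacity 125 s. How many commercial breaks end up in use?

5

  15 → break 1 (new)  [load 15/125]
  30 → break 1  [load 45/125]
  35 → break 1  [load 80/125]
  15 → break 1  [load 95/125]
  65 → break 2 (new)  [load 65/125]
  35 → break 2  [load 100/125]
  20 → break 2  [load 120/125]
  65 → break 3 (new)  [load 65/125]
  75 → break 4 (new)  [load 75/125]
  85 → break 5 (new)  [load 85/125]
  20 → break 1  [load 115/125]
5 commercial breaks opened.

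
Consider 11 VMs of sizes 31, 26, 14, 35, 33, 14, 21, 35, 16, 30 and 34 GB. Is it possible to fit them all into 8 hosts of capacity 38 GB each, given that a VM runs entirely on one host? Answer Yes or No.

Total = 289 GB; ⌈289/38⌉ = 8.
The bound of 8 does not rule out 8, but exhaustive search shows no assignment into 8 hosts of capacity 38 GB exists — the minimum is 9.

No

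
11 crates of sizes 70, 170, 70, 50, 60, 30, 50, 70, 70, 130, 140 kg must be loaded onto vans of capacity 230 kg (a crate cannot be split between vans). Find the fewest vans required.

5

Total = 170 + 140 + 130 + 70 + 70 + 70 + 70 + 60 + 50 + 50 + 30 = 910 kg.
Lower bound: ⌈910/230⌉ = 4 vans.
A packing using 5 vans:
  van 1: 170 + 60 = 230
  van 2: 140 + 70 = 210
  van 3: 130 + 70 + 30 = 230
  van 4: 70 + 70 + 50 = 190
  van 5: 50 = 50
No arrangement into 4 vans stays within capacity, so 5 is optimal.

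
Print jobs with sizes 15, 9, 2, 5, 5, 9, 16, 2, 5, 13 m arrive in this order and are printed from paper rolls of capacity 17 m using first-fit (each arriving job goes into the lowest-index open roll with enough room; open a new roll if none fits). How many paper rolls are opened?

  15 → roll 1 (new)  [load 15/17]
  9 → roll 2 (new)  [load 9/17]
  2 → roll 1  [load 17/17]
  5 → roll 2  [load 14/17]
  5 → roll 3 (new)  [load 5/17]
  9 → roll 3  [load 14/17]
  16 → roll 4 (new)  [load 16/17]
  2 → roll 2  [load 16/17]
  5 → roll 5 (new)  [load 5/17]
  13 → roll 6 (new)  [load 13/17]
6 paper rolls opened.

6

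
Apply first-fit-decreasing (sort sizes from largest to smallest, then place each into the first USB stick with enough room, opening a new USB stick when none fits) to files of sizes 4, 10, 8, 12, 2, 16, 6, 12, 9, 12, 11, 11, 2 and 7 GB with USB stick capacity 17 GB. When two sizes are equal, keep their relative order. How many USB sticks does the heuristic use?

8

Sorted descending: 16, 12, 12, 12, 11, 11, 10, 9, 8, 7, 6, 4, 2, 2.
  16 → USB stick 1 (new)  [load 16/17]
  12 → USB stick 2 (new)  [load 12/17]
  12 → USB stick 3 (new)  [load 12/17]
  12 → USB stick 4 (new)  [load 12/17]
  11 → USB stick 5 (new)  [load 11/17]
  11 → USB stick 6 (new)  [load 11/17]
  10 → USB stick 7 (new)  [load 10/17]
  9 → USB stick 8 (new)  [load 9/17]
  8 → USB stick 8  [load 17/17]
  7 → USB stick 7  [load 17/17]
  6 → USB stick 5  [load 17/17]
  4 → USB stick 2  [load 16/17]
  2 → USB stick 3  [load 14/17]
  2 → USB stick 3  [load 16/17]
8 USB sticks opened.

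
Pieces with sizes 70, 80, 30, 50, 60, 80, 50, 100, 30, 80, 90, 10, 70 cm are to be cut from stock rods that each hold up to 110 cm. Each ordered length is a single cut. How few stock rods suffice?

Total = 100 + 90 + 80 + 80 + 80 + 70 + 70 + 60 + 50 + 50 + 30 + 30 + 10 = 800 cm.
Lower bound: ⌈800/110⌉ = 8 stock rods.
A packing using 9 stock rods:
  stock rod 1: 100 + 10 = 110
  stock rod 2: 90 = 90
  stock rod 3: 80 + 30 = 110
  stock rod 4: 80 + 30 = 110
  stock rod 5: 80 = 80
  stock rod 6: 70 = 70
  stock rod 7: 70 = 70
  stock rod 8: 60 + 50 = 110
  stock rod 9: 50 = 50
No arrangement into 8 stock rods stays within capacity, so 9 is optimal.

9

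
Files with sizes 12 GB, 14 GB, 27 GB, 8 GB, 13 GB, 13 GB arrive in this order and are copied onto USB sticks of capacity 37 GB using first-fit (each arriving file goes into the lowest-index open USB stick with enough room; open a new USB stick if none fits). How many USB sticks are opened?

  12 → USB stick 1 (new)  [load 12/37]
  14 → USB stick 1  [load 26/37]
  27 → USB stick 2 (new)  [load 27/37]
  8 → USB stick 1  [load 34/37]
  13 → USB stick 3 (new)  [load 13/37]
  13 → USB stick 3  [load 26/37]
3 USB sticks opened.

3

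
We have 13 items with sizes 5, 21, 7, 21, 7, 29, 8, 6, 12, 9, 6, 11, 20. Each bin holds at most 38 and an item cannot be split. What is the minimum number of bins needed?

Total = 29 + 21 + 21 + 20 + 12 + 11 + 9 + 8 + 7 + 7 + 6 + 6 + 5 = 162.
Lower bound: ⌈162/38⌉ = 5 bins.
A packing using 5 bins:
  bin 1: 29 + 9 = 38
  bin 2: 21 + 12 + 5 = 38
  bin 3: 21 + 11 + 6 = 38
  bin 4: 20 + 8 + 7 = 35
  bin 5: 7 + 6 = 13
This matches the lower bound, so 5 is optimal.

5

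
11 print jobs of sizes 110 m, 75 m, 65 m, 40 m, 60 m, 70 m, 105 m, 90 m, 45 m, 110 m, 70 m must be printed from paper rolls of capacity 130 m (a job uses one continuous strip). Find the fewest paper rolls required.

Total = 110 + 110 + 105 + 90 + 75 + 70 + 70 + 65 + 60 + 45 + 40 = 840 m.
Lower bound: ⌈840/130⌉ = 7 paper rolls.
A packing using 8 paper rolls:
  roll 1: 110 = 110
  roll 2: 110 = 110
  roll 3: 105 = 105
  roll 4: 90 + 40 = 130
  roll 5: 75 + 45 = 120
  roll 6: 70 + 60 = 130
  roll 7: 70 = 70
  roll 8: 65 = 65
No arrangement into 7 paper rolls stays within capacity, so 8 is optimal.

8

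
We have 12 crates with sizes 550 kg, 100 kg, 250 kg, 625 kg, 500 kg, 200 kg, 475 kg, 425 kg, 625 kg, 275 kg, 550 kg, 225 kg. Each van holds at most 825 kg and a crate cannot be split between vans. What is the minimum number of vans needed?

Total = 625 + 625 + 550 + 550 + 500 + 475 + 425 + 275 + 250 + 225 + 200 + 100 = 4800 kg.
Lower bound: ⌈4800/825⌉ = 6 vans.
Also, 7 crates each exceed 825/2 kg, and no two of those can share a van, so at least 7 vans are needed.
A packing using 7 vans:
  van 1: 625 + 200 = 825
  van 2: 625 + 100 = 725
  van 3: 550 + 275 = 825
  van 4: 550 + 250 = 800
  van 5: 500 + 225 = 725
  van 6: 475 = 475
  van 7: 425 = 425
This matches the lower bound, so 7 is optimal.

7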